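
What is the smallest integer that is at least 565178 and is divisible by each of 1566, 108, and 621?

576288

The integer must be a common multiple of 1566, 108, and 621, so a multiple of their LCM.
1566 = 2 × 3^3 × 29
108 = 2^2 × 3^3
621 = 3^3 × 23
LCM(1566, 108, 621) = 2^2 × 3^3 × 23 × 29 = 72036.
Smallest multiple of 72036 that is ≥ 565178: ⌈565178/72036⌉ × 72036 = 8 × 72036 = 576288.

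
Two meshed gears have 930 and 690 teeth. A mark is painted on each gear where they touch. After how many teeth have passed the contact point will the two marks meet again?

21390 teeth

The first simultaneous occurrence is after LCM of the individual periods.
930 = 2 × 3 × 5 × 31
690 = 2 × 3 × 5 × 23
LCM(930, 690) = 2 × 3 × 5 × 23 × 31 = 21390.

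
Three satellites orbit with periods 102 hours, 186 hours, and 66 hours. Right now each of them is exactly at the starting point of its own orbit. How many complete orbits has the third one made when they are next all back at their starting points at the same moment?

They are all back at their starting positions together after one LCM of the periods.
102 = 2 × 3 × 17
186 = 2 × 3 × 31
66 = 2 × 3 × 11
LCM(102, 186, 66) = 2 × 3 × 11 × 17 × 31 = 34782.
Orbits for period 66: 34782 / 66 = 527.

527 orbits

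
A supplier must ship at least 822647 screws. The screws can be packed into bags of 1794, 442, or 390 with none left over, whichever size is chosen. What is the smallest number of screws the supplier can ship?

The number of screws must be a common multiple of 1794, 442, and 390, so a multiple of their LCM.
1794 = 2 × 3 × 13 × 23
442 = 2 × 13 × 17
390 = 2 × 3 × 5 × 13
LCM(1794, 442, 390) = 2 × 3 × 5 × 13 × 17 × 23 = 152490.
Smallest multiple of 152490 that is ≥ 822647: ⌈822647/152490⌉ × 152490 = 6 × 152490 = 914940.

914940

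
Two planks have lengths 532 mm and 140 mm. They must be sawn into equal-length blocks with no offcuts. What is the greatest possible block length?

The block length must divide every plank, so the greatest is gcd(532, 140).
532 = 2^2 × 7 × 19
140 = 2^2 × 5 × 7
gcd(532, 140) = 2^2 × 7 = 28.

28 mm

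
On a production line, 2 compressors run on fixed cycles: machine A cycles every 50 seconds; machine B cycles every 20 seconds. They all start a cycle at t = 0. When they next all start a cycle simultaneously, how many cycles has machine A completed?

2 cycles

They are all back at their starting positions together after one LCM of the periods.
50 = 2 × 5^2
20 = 2^2 × 5
LCM(50, 20) = 2^2 × 5^2 = 100.
Cycles for period 50: 100 / 50 = 2.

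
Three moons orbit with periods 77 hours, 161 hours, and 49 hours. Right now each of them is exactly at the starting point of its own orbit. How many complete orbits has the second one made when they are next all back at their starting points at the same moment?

77 orbits

All finish a whole number of cycles simultaneously at t = LCM of the periods.
77 = 7 × 11
161 = 7 × 23
49 = 7^2
LCM(77, 161, 49) = 7^2 × 11 × 23 = 12397.
Orbits for period 161: 12397 / 161 = 77.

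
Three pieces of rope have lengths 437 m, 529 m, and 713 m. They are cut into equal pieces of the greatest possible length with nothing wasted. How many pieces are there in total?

73

Piece length = gcd(437, 529, 713).
437 = 19 × 23
529 = 23^2
713 = 23 × 31
gcd(437, 529, 713) = 23.
Total pieces = 437/23 + 529/23 + 713/23 = 19 + 23 + 31 = 73.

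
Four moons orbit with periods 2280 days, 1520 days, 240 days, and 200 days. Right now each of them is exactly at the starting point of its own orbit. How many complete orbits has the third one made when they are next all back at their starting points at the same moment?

All finish a whole number of cycles simultaneously at t = LCM of the periods.
2280 = 2^3 × 3 × 5 × 19
1520 = 2^4 × 5 × 19
240 = 2^4 × 3 × 5
200 = 2^3 × 5^2
LCM(2280, 1520, 240, 200) = 2^4 × 3 × 5^2 × 19 = 22800.
Orbits for period 240: 22800 / 240 = 95.

95 orbits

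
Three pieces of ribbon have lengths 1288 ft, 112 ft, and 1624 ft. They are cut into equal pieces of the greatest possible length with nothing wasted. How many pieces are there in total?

54

Piece length = gcd(1288, 112, 1624).
1288 = 2^3 × 7 × 23
112 = 2^4 × 7
1624 = 2^3 × 7 × 29
gcd(1288, 112, 1624) = 2^3 × 7 = 56.
Total pieces = 1288/56 + 112/56 + 1624/56 = 23 + 2 + 29 = 54.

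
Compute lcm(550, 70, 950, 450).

550 = 2 × 5^2 × 11
70 = 2 × 5 × 7
950 = 2 × 5^2 × 19
450 = 2 × 3^2 × 5^2
LCM(550, 70, 950, 450) = 2 × 3^2 × 5^2 × 7 × 11 × 19 = 658350.

658350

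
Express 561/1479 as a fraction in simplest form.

561 = 3 × 11 × 17
1479 = 3 × 17 × 29
gcd(561, 1479) = 3 × 17 = 51.
Divide numerator and denominator by 51: 561/1479 = 11/29.

11/29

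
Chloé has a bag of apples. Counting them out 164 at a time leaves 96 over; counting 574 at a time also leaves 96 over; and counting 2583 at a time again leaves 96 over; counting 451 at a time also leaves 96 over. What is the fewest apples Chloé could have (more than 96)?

113748

N − 96 must be a common multiple of 164, 574, 2583, and 451.
164 = 2^2 × 41
574 = 2 × 7 × 41
2583 = 3^2 × 7 × 41
451 = 11 × 41
LCM(164, 574, 2583, 451) = 2^2 × 3^2 × 7 × 11 × 41 = 113652.
Smallest N > 96 is LCM + 96 = 113652 + 96 = 113748.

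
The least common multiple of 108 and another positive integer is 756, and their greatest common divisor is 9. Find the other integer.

gcd × lcm = product of the two integers, so the other integer is (9 × 756) / 108 = 63.

63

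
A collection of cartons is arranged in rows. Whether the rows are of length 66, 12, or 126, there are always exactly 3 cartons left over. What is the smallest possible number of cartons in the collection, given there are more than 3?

2775

N − 3 must be a common multiple of 66, 12, and 126.
66 = 2 × 3 × 11
12 = 2^2 × 3
126 = 2 × 3^2 × 7
LCM(66, 12, 126) = 2^2 × 3^2 × 7 × 11 = 2772.
Smallest N > 3 is LCM + 3 = 2772 + 3 = 2775.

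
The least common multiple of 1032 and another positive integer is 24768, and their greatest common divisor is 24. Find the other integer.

576

gcd × lcm = product of the two integers, so the other integer is (24 × 24768) / 1032 = 576.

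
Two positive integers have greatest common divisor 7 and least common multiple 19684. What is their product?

For any two positive integers, gcd × lcm = product = 7 × 19684 = 137788.

137788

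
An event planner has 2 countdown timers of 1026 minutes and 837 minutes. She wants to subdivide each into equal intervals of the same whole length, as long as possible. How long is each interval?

The interval must divide each timer length; the longest such is the gcd.
1026 = 2 × 3^3 × 19
837 = 3^3 × 31
gcd(1026, 837) = 3^3 = 27.

27 minutes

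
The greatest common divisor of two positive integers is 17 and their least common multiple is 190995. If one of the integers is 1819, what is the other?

1785

For two integers, gcd × lcm = product, so the other is (17 × 190995) / 1819 = 3246915 / 1819 = 1785.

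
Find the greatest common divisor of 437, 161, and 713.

23

437 = 19 × 23
161 = 7 × 23
713 = 23 × 31
gcd(437, 161, 713) = 23.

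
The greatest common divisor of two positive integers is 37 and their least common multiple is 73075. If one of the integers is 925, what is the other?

For two integers, gcd × lcm = product, so the other is (37 × 73075) / 925 = 2703775 / 925 = 2923.

2923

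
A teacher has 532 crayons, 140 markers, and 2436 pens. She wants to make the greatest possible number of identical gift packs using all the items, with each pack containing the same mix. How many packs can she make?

The pack count must divide each quantity, so the greatest is gcd(532, 140, 2436).
532 = 2^2 × 7 × 19
140 = 2^2 × 5 × 7
2436 = 2^2 × 3 × 7 × 29
gcd(532, 140, 2436) = 2^2 × 7 = 28.

28 packs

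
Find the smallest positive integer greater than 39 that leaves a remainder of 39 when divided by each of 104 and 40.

559

N − 39 must be a common multiple of 104 and 40.
104 = 2^3 × 13
40 = 2^3 × 5
LCM(104, 40) = 2^3 × 5 × 13 = 520.
Smallest N > 39 is LCM + 39 = 520 + 39 = 559.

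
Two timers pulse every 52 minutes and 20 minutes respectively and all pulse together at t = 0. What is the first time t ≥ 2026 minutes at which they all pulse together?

Joint pulses occur at multiples of LCM(52, 20).
52 = 2^2 × 13
20 = 2^2 × 5
LCM(52, 20) = 2^2 × 5 × 13 = 260.
Smallest multiple of 260 that is ≥ 2026: ⌈2026/260⌉ × 260 = 8 × 260 = 2080.

2080 minutes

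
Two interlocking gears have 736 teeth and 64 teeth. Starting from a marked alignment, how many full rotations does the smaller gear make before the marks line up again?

23 rotations

They are all back at their starting positions together after one LCM of the periods.
736 = 2^5 × 23
64 = 2^6
LCM(736, 64) = 2^6 × 23 = 1472.
Rotations for period 64: 1472 / 64 = 23.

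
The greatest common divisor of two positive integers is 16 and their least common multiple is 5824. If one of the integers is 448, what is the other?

For two integers, gcd × lcm = product, so the other is (16 × 5824) / 448 = 93184 / 448 = 208.

208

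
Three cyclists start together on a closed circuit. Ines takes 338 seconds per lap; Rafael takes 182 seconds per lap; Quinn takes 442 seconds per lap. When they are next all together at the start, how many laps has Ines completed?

The first common completion time is the LCM of the periods.
338 = 2 × 13^2
182 = 2 × 7 × 13
442 = 2 × 13 × 17
LCM(338, 182, 442) = 2 × 7 × 13^2 × 17 = 40222.
Laps for period 338: 40222 / 338 = 119.

119 laps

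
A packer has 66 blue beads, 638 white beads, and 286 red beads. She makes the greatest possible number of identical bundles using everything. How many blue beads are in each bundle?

3

Number of bundles = gcd(66, 638, 286).
66 = 2 × 3 × 11
638 = 2 × 11 × 29
286 = 2 × 11 × 13
gcd(66, 638, 286) = 2 × 11 = 22.
blue beads per bundle = 66 / 22 = 3.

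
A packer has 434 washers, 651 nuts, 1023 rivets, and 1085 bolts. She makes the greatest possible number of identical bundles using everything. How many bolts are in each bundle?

Number of bundles = gcd(434, 651, 1023, 1085).
434 = 2 × 7 × 31
651 = 3 × 7 × 31
1023 = 3 × 11 × 31
1085 = 5 × 7 × 31
gcd(434, 651, 1023, 1085) = 31.
bolts per bundle = 1085 / 31 = 35.

35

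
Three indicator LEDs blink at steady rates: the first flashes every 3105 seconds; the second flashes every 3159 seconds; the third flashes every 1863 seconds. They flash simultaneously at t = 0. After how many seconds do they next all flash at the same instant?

363285 seconds

They coincide at every common multiple of the periods; the first is the LCM.
3105 = 3^3 × 5 × 23
3159 = 3^5 × 13
1863 = 3^4 × 23
LCM(3105, 3159, 1863) = 3^5 × 5 × 13 × 23 = 363285.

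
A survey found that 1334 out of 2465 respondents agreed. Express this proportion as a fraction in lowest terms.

46/85

1334 = 2 × 23 × 29
2465 = 5 × 17 × 29
gcd(1334, 2465) = 29.
Divide numerator and denominator by 29: 1334/2465 = 46/85.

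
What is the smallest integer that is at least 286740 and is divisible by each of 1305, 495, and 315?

301455

The integer must be a common multiple of 1305, 495, and 315, so a multiple of their LCM.
1305 = 3^2 × 5 × 29
495 = 3^2 × 5 × 11
315 = 3^2 × 5 × 7
LCM(1305, 495, 315) = 3^2 × 5 × 7 × 11 × 29 = 100485.
Smallest multiple of 100485 that is ≥ 286740: ⌈286740/100485⌉ × 100485 = 3 × 100485 = 301455.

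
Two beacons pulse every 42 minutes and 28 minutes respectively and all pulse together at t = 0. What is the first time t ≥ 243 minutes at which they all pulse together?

252 minutes

Joint pulses occur at multiples of LCM(42, 28).
42 = 2 × 3 × 7
28 = 2^2 × 7
LCM(42, 28) = 2^2 × 3 × 7 = 84.
Smallest multiple of 84 that is ≥ 243: ⌈243/84⌉ × 84 = 3 × 84 = 252.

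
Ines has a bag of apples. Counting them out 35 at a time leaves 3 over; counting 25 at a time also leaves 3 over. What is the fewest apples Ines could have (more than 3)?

N − 3 must be a common multiple of 35 and 25.
35 = 5 × 7
25 = 5^2
LCM(35, 25) = 5^2 × 7 = 175.
Smallest N > 3 is LCM + 3 = 175 + 3 = 178.

178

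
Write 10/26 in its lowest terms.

10 = 2 × 5
26 = 2 × 13
gcd(10, 26) = 2.
Divide numerator and denominator by 2: 10/26 = 5/13.

5/13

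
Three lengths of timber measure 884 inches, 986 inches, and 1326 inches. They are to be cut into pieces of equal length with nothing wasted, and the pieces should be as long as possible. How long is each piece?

Each piece length must divide every original length, so the longest possible is gcd(884, 986, 1326).
884 = 2^2 × 13 × 17
986 = 2 × 17 × 29
1326 = 2 × 3 × 13 × 17
gcd(884, 986, 1326) = 2 × 17 = 34.

34 inches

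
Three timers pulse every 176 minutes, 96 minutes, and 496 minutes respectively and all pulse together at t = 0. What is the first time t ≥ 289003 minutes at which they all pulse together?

Joint pulses occur at multiples of LCM(176, 96, 496).
176 = 2^4 × 11
96 = 2^5 × 3
496 = 2^4 × 31
LCM(176, 96, 496) = 2^5 × 3 × 11 × 31 = 32736.
Smallest multiple of 32736 that is ≥ 289003: ⌈289003/32736⌉ × 32736 = 9 × 32736 = 294624.

294624 minutes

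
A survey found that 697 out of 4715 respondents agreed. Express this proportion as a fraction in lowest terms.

697 = 17 × 41
4715 = 5 × 23 × 41
gcd(697, 4715) = 41.
Divide numerator and denominator by 41: 697/4715 = 17/115.

17/115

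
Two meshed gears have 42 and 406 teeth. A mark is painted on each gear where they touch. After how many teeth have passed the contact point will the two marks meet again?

The first simultaneous occurrence is after LCM of the individual periods.
42 = 2 × 3 × 7
406 = 2 × 7 × 29
LCM(42, 406) = 2 × 3 × 7 × 29 = 1218.

1218 teeth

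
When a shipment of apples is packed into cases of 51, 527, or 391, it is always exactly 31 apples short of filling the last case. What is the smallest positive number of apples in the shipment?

Being 31 short of a full case of size k means N ≡ −31 (mod k), i.e. N + 31 is a multiple of each size.
51 = 3 × 17
527 = 17 × 31
391 = 17 × 23
LCM(51, 527, 391) = 3 × 17 × 23 × 31 = 36363.
Smallest positive N is 36363 − 31 = 36332.

36332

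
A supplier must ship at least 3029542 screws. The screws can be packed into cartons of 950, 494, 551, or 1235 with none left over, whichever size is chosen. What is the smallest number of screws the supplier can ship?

The number of screws must be a common multiple of 950, 494, 551, and 1235, so a multiple of their LCM.
950 = 2 × 5^2 × 19
494 = 2 × 13 × 19
551 = 19 × 29
1235 = 5 × 13 × 19
LCM(950, 494, 551, 1235) = 2 × 5^2 × 13 × 19 × 29 = 358150.
Smallest multiple of 358150 that is ≥ 3029542: ⌈3029542/358150⌉ × 358150 = 9 × 358150 = 3223350.

3223350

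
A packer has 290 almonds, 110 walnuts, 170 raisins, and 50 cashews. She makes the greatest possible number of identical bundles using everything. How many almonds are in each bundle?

Number of bundles = gcd(290, 110, 170, 50).
290 = 2 × 5 × 29
110 = 2 × 5 × 11
170 = 2 × 5 × 17
50 = 2 × 5^2
gcd(290, 110, 170, 50) = 2 × 5 = 10.
almonds per bundle = 290 / 10 = 29.

29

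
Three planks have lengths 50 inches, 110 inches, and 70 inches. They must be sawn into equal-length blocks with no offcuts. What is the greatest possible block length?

10 inches

The block length must divide every plank, so the greatest is gcd(50, 110, 70).
50 = 2 × 5^2
110 = 2 × 5 × 11
70 = 2 × 5 × 7
gcd(50, 110, 70) = 2 × 5 = 10.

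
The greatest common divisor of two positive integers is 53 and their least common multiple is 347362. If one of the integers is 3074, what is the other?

5989

For two integers, gcd × lcm = product, so the other is (53 × 347362) / 3074 = 18410186 / 3074 = 5989.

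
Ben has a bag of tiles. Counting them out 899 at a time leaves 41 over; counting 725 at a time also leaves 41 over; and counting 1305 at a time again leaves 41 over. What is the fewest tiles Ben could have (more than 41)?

N − 41 must be a common multiple of 899, 725, and 1305.
899 = 29 × 31
725 = 5^2 × 29
1305 = 3^2 × 5 × 29
LCM(899, 725, 1305) = 3^2 × 5^2 × 29 × 31 = 202275.
Smallest N > 41 is LCM + 41 = 202275 + 41 = 202316.

202316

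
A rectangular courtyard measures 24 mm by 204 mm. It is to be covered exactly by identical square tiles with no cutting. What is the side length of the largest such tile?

By the Euclidean algorithm:
204 = 8 × 24 + 12
24 = 2 × 12 + 0
gcd(24, 204) = 12.

12 mm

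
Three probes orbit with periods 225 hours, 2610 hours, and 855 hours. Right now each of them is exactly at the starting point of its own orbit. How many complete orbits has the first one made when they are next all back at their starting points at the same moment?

All finish a whole number of cycles simultaneously at t = LCM of the periods.
225 = 3^2 × 5^2
2610 = 2 × 3^2 × 5 × 29
855 = 3^2 × 5 × 19
LCM(225, 2610, 855) = 2 × 3^2 × 5^2 × 19 × 29 = 247950.
Orbits for period 225: 247950 / 225 = 1102.

1102 orbits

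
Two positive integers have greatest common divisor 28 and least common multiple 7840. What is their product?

219520

For any two positive integers, gcd × lcm = product = 28 × 7840 = 219520.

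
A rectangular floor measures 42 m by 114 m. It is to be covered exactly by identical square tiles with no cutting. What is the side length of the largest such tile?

By the Euclidean algorithm:
114 = 2 × 42 + 30
42 = 1 × 30 + 12
30 = 2 × 12 + 6
12 = 2 × 6 + 0
gcd(42, 114) = 6.

6 m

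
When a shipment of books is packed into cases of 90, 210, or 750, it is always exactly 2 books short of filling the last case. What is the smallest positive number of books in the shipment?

15748

Being 2 short of a full case of size k means N ≡ −2 (mod k), i.e. N + 2 is a multiple of each size.
90 = 2 × 3^2 × 5
210 = 2 × 3 × 5 × 7
750 = 2 × 3 × 5^3
LCM(90, 210, 750) = 2 × 3^2 × 5^3 × 7 = 15750.
Smallest positive N is 15750 − 2 = 15748.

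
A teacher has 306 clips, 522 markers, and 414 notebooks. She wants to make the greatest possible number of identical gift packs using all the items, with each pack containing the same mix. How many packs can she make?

The pack count must divide each quantity, so the greatest is gcd(306, 522, 414).
306 = 2 × 3^2 × 17
522 = 2 × 3^2 × 29
414 = 2 × 3^2 × 23
gcd(306, 522, 414) = 2 × 3^2 = 18.

18 packs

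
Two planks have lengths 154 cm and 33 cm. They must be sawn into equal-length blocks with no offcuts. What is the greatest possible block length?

This is the greatest common divisor of 154 and 33.
154 = 2 × 7 × 11
33 = 3 × 11
gcd(154, 33) = 11.

11 cm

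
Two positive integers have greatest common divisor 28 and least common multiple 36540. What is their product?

For any two positive integers, gcd × lcm = product = 28 × 36540 = 1023120.

1023120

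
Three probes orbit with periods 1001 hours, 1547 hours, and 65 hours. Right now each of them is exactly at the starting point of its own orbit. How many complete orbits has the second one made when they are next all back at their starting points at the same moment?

All finish a whole number of cycles simultaneously at t = LCM of the periods.
1001 = 7 × 11 × 13
1547 = 7 × 13 × 17
65 = 5 × 13
LCM(1001, 1547, 65) = 5 × 7 × 11 × 13 × 17 = 85085.
Orbits for period 1547: 85085 / 1547 = 55.

55 orbits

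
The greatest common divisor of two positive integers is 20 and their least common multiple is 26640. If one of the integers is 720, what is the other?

740

For two integers, gcd × lcm = product, so the other is (20 × 26640) / 720 = 532800 / 720 = 740.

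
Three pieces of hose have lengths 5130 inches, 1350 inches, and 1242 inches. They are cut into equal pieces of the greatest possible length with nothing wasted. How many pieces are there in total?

Piece length = gcd(5130, 1350, 1242).
5130 = 2 × 3^3 × 5 × 19
1350 = 2 × 3^3 × 5^2
1242 = 2 × 3^3 × 23
gcd(5130, 1350, 1242) = 2 × 3^3 = 54.
Total pieces = 5130/54 + 1350/54 + 1242/54 = 95 + 25 + 23 = 143.

143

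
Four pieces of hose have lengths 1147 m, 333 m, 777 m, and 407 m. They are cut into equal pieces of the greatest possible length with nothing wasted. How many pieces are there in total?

Piece length = gcd(1147, 333, 777, 407).
1147 = 31 × 37
333 = 3^2 × 37
777 = 3 × 7 × 37
407 = 11 × 37
gcd(1147, 333, 777, 407) = 37.
Total pieces = 1147/37 + 333/37 + 777/37 + 407/37 = 31 + 9 + 21 + 11 = 72.

72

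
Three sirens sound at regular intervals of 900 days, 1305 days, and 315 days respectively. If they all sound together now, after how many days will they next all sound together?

The first simultaneous occurrence is after LCM of the individual periods.
900 = 2^2 × 3^2 × 5^2
1305 = 3^2 × 5 × 29
315 = 3^2 × 5 × 7
LCM(900, 1305, 315) = 2^2 × 3^2 × 5^2 × 7 × 29 = 182700.

182700 days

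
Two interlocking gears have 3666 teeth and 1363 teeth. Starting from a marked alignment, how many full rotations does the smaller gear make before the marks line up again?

78 rotations

All finish a whole number of cycles simultaneously at t = LCM of the periods.
3666 = 2 × 3 × 13 × 47
1363 = 29 × 47
LCM(3666, 1363) = 2 × 3 × 13 × 29 × 47 = 106314.
Rotations for period 1363: 106314 / 1363 = 78.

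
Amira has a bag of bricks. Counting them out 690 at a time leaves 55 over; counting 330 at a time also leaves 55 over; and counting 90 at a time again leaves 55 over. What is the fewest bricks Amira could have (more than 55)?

22825

N − 55 must be a common multiple of 690, 330, and 90.
690 = 2 × 3 × 5 × 23
330 = 2 × 3 × 5 × 11
90 = 2 × 3^2 × 5
LCM(690, 330, 90) = 2 × 3^2 × 5 × 11 × 23 = 22770.
Smallest N > 55 is LCM + 55 = 22770 + 55 = 22825.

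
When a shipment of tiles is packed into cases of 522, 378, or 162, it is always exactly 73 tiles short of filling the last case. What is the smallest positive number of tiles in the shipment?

Being 73 short of a full case of size k means N ≡ −73 (mod k), i.e. N + 73 is a multiple of each size.
522 = 2 × 3^2 × 29
378 = 2 × 3^3 × 7
162 = 2 × 3^4
LCM(522, 378, 162) = 2 × 3^4 × 7 × 29 = 32886.
Smallest positive N is 32886 − 73 = 32813.

32813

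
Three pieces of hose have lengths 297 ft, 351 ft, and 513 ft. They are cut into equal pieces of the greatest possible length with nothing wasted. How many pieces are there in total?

43

Piece length = gcd(297, 351, 513).
297 = 3^3 × 11
351 = 3^3 × 13
513 = 3^3 × 19
gcd(297, 351, 513) = 3^3 = 27.
Total pieces = 297/27 + 351/27 + 513/27 = 11 + 13 + 19 = 43.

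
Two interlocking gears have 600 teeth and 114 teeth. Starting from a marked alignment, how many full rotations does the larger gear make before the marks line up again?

19 rotations

They are all back at their starting positions together after one LCM of the periods.
600 = 2^3 × 3 × 5^2
114 = 2 × 3 × 19
LCM(600, 114) = 2^3 × 3 × 5^2 × 19 = 11400.
Rotations for period 600: 11400 / 600 = 19.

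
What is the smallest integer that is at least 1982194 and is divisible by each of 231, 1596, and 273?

The integer must be a common multiple of 231, 1596, and 273, so a multiple of their LCM.
231 = 3 × 7 × 11
1596 = 2^2 × 3 × 7 × 19
273 = 3 × 7 × 13
LCM(231, 1596, 273) = 2^2 × 3 × 7 × 11 × 13 × 19 = 228228.
Smallest multiple of 228228 that is ≥ 1982194: ⌈1982194/228228⌉ × 228228 = 9 × 228228 = 2054052.

2054052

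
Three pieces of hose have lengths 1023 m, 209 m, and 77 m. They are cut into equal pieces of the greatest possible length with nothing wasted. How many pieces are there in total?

Piece length = gcd(1023, 209, 77).
1023 = 3 × 11 × 31
209 = 11 × 19
77 = 7 × 11
gcd(1023, 209, 77) = 11.
Total pieces = 1023/11 + 209/11 + 77/11 = 93 + 19 + 7 = 119.

119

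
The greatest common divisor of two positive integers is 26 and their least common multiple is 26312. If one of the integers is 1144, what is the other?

For two integers, gcd × lcm = product, so the other is (26 × 26312) / 1144 = 684112 / 1144 = 598.

598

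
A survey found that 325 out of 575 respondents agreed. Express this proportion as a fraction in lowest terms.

13/23

325 = 5^2 × 13
575 = 5^2 × 23
gcd(325, 575) = 5^2 = 25.
Divide numerator and denominator by 25: 325/575 = 13/23.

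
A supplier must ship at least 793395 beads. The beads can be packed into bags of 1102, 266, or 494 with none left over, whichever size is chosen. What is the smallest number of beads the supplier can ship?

802256

The number of beads must be a common multiple of 1102, 266, and 494, so a multiple of their LCM.
1102 = 2 × 19 × 29
266 = 2 × 7 × 19
494 = 2 × 13 × 19
LCM(1102, 266, 494) = 2 × 7 × 13 × 19 × 29 = 100282.
Smallest multiple of 100282 that is ≥ 793395: ⌈793395/100282⌉ × 100282 = 8 × 100282 = 802256.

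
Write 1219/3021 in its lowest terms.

23/57

1219 = 23 × 53
3021 = 3 × 19 × 53
gcd(1219, 3021) = 53.
Divide numerator and denominator by 53: 1219/3021 = 23/57.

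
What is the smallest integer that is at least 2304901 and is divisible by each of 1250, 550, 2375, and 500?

The integer must be a common multiple of 1250, 550, 2375, and 500, so a multiple of their LCM.
1250 = 2 × 5^4
550 = 2 × 5^2 × 11
2375 = 5^3 × 19
500 = 2^2 × 5^3
LCM(1250, 550, 2375, 500) = 2^2 × 5^4 × 11 × 19 = 522500.
Smallest multiple of 522500 that is ≥ 2304901: ⌈2304901/522500⌉ × 522500 = 5 × 522500 = 2612500.

2612500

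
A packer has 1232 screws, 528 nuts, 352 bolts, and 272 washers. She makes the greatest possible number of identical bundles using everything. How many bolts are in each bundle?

Number of bundles = gcd(1232, 528, 352, 272).
1232 = 2^4 × 7 × 11
528 = 2^4 × 3 × 11
352 = 2^5 × 11
272 = 2^4 × 17
gcd(1232, 528, 352, 272) = 2^4 = 16.
bolts per bundle = 352 / 16 = 22.

22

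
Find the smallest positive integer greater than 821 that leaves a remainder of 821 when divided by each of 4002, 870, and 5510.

N − 821 must be a common multiple of 4002, 870, and 5510.
4002 = 2 × 3 × 23 × 29
870 = 2 × 3 × 5 × 29
5510 = 2 × 5 × 19 × 29
LCM(4002, 870, 5510) = 2 × 3 × 5 × 19 × 23 × 29 = 380190.
Smallest N > 821 is LCM + 821 = 380190 + 821 = 381011.

381011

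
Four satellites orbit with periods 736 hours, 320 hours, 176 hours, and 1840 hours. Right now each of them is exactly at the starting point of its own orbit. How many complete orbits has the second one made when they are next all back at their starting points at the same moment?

They are all back at their starting positions together after one LCM of the periods.
736 = 2^5 × 23
320 = 2^6 × 5
176 = 2^4 × 11
1840 = 2^4 × 5 × 23
LCM(736, 320, 176, 1840) = 2^6 × 5 × 11 × 23 = 80960.
Orbits for period 320: 80960 / 320 = 253.

253 orbits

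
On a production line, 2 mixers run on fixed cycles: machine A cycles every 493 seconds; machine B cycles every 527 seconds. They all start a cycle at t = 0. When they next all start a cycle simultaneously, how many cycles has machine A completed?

31 cycles

All finish a whole number of cycles simultaneously at t = LCM of the periods.
493 = 17 × 29
527 = 17 × 31
LCM(493, 527) = 17 × 29 × 31 = 15283.
Cycles for period 493: 15283 / 493 = 31.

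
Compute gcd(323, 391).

323 = 17 × 19
391 = 17 × 23
gcd(323, 391) = 17.

17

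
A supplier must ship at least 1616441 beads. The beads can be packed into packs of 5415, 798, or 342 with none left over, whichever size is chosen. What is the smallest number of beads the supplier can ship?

1819440

The number of beads must be a common multiple of 5415, 798, and 342, so a multiple of their LCM.
5415 = 3 × 5 × 19^2
798 = 2 × 3 × 7 × 19
342 = 2 × 3^2 × 19
LCM(5415, 798, 342) = 2 × 3^2 × 5 × 7 × 19^2 = 227430.
Smallest multiple of 227430 that is ≥ 1616441: ⌈1616441/227430⌉ × 227430 = 8 × 227430 = 1819440.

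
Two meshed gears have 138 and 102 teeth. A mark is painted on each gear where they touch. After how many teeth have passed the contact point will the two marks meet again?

2346 teeth

The first simultaneous occurrence is after LCM of the individual periods.
138 = 2 × 3 × 23
102 = 2 × 3 × 17
LCM(138, 102) = 2 × 3 × 17 × 23 = 2346.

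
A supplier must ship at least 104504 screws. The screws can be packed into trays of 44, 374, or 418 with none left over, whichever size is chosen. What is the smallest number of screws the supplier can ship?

113696

The number of screws must be a common multiple of 44, 374, and 418, so a multiple of their LCM.
44 = 2^2 × 11
374 = 2 × 11 × 17
418 = 2 × 11 × 19
LCM(44, 374, 418) = 2^2 × 11 × 17 × 19 = 14212.
Smallest multiple of 14212 that is ≥ 104504: ⌈104504/14212⌉ × 14212 = 8 × 14212 = 113696.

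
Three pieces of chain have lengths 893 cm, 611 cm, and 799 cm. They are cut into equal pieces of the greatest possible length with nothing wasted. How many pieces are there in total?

Piece length = gcd(893, 611, 799).
893 = 19 × 47
611 = 13 × 47
799 = 17 × 47
gcd(893, 611, 799) = 47.
Total pieces = 893/47 + 611/47 + 799/47 = 19 + 13 + 17 = 49.

49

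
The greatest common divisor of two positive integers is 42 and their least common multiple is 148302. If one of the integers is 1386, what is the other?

For two integers, gcd × lcm = product, so the other is (42 × 148302) / 1386 = 6228684 / 1386 = 4494.

4494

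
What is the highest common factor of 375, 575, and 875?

375 = 3 × 5^3
575 = 5^2 × 23
875 = 5^3 × 7
gcd(375, 575, 875) = 5^2 = 25.

25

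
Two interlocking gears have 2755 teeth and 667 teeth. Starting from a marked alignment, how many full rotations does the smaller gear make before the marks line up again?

All finish a whole number of cycles simultaneously at t = LCM of the periods.
2755 = 5 × 19 × 29
667 = 23 × 29
LCM(2755, 667) = 5 × 19 × 23 × 29 = 63365.
Rotations for period 667: 63365 / 667 = 95.

95 rotations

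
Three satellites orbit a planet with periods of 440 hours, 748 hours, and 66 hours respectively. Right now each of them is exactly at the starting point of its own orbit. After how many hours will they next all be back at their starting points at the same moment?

The first simultaneous occurrence is after LCM of the individual periods.
440 = 2^3 × 5 × 11
748 = 2^2 × 11 × 17
66 = 2 × 3 × 11
LCM(440, 748, 66) = 2^3 × 3 × 5 × 11 × 17 = 22440.

22440 hours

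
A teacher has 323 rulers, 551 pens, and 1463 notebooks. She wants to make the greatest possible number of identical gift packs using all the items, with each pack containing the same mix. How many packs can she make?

19 packs

The pack count must divide each quantity, so the greatest is gcd(323, 551, 1463).
323 = 17 × 19
551 = 19 × 29
1463 = 7 × 11 × 19
gcd(323, 551, 1463) = 19.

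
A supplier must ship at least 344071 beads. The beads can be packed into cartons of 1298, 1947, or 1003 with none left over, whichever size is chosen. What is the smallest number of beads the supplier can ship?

397188

The number of beads must be a common multiple of 1298, 1947, and 1003, so a multiple of their LCM.
1298 = 2 × 11 × 59
1947 = 3 × 11 × 59
1003 = 17 × 59
LCM(1298, 1947, 1003) = 2 × 3 × 11 × 17 × 59 = 66198.
Smallest multiple of 66198 that is ≥ 344071: ⌈344071/66198⌉ × 66198 = 6 × 66198 = 397188.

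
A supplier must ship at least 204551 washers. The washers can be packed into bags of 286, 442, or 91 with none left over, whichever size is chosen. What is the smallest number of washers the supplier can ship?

238238

The number of washers must be a common multiple of 286, 442, and 91, so a multiple of their LCM.
286 = 2 × 11 × 13
442 = 2 × 13 × 17
91 = 7 × 13
LCM(286, 442, 91) = 2 × 7 × 11 × 13 × 17 = 34034.
Smallest multiple of 34034 that is ≥ 204551: ⌈204551/34034⌉ × 34034 = 7 × 34034 = 238238.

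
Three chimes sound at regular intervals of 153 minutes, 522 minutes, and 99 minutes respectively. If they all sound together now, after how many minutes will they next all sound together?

97614 minutes

They coincide at every common multiple of the periods; the first is the LCM.
153 = 3^2 × 17
522 = 2 × 3^2 × 29
99 = 3^2 × 11
LCM(153, 522, 99) = 2 × 3^2 × 11 × 17 × 29 = 97614.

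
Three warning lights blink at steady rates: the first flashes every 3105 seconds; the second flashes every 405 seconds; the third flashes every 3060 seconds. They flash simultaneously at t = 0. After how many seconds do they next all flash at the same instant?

They coincide at every common multiple of the periods; the first is the LCM.
3105 = 3^3 × 5 × 23
405 = 3^4 × 5
3060 = 2^2 × 3^2 × 5 × 17
LCM(3105, 405, 3060) = 2^2 × 3^4 × 5 × 17 × 23 = 633420.

633420 seconds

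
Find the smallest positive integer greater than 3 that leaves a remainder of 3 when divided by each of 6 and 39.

N − 3 must be a common multiple of 6 and 39.
6 = 2 × 3
39 = 3 × 13
LCM(6, 39) = 2 × 3 × 13 = 78.
Smallest N > 3 is LCM + 3 = 78 + 3 = 81.

81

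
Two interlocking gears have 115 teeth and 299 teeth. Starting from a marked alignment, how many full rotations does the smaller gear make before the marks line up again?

13 rotations

The first common completion time is the LCM of the periods.
115 = 5 × 23
299 = 13 × 23
LCM(115, 299) = 5 × 13 × 23 = 1495.
Rotations for period 115: 1495 / 115 = 13.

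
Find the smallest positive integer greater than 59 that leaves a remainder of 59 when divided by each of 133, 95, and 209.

7374

N − 59 must be a common multiple of 133, 95, and 209.
133 = 7 × 19
95 = 5 × 19
209 = 11 × 19
LCM(133, 95, 209) = 5 × 7 × 11 × 19 = 7315.
Smallest N > 59 is LCM + 59 = 7315 + 59 = 7374.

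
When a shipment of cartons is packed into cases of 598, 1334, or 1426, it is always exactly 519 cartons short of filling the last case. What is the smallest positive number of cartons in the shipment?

537083

Being 519 short of a full case of size k means N ≡ −519 (mod k), i.e. N + 519 is a multiple of each size.
598 = 2 × 13 × 23
1334 = 2 × 23 × 29
1426 = 2 × 23 × 31
LCM(598, 1334, 1426) = 2 × 13 × 23 × 29 × 31 = 537602.
Smallest positive N is 537602 − 519 = 537083.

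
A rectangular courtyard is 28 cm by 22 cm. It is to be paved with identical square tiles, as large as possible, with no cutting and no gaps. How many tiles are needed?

154

Tile side = gcd(28, 22).
28 = 2^2 × 7
22 = 2 × 11
gcd(28, 22) = 2.
Tiles: (28/2) × (22/2) = 14 × 11 = 154.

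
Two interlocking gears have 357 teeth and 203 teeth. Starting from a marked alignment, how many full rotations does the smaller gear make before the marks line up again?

All finish a whole number of cycles simultaneously at t = LCM of the periods.
357 = 3 × 7 × 17
203 = 7 × 29
LCM(357, 203) = 3 × 7 × 17 × 29 = 10353.
Rotations for period 203: 10353 / 203 = 51.

51 rotations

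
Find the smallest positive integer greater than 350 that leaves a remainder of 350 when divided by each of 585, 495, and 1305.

186965

N − 350 must be a common multiple of 585, 495, and 1305.
585 = 3^2 × 5 × 13
495 = 3^2 × 5 × 11
1305 = 3^2 × 5 × 29
LCM(585, 495, 1305) = 3^2 × 5 × 11 × 13 × 29 = 186615.
Smallest N > 350 is LCM + 350 = 186615 + 350 = 186965.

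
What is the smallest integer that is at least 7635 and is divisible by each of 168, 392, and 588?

8232

The integer must be a common multiple of 168, 392, and 588, so a multiple of their LCM.
168 = 2^3 × 3 × 7
392 = 2^3 × 7^2
588 = 2^2 × 3 × 7^2
LCM(168, 392, 588) = 2^3 × 3 × 7^2 = 1176.
Smallest multiple of 1176 that is ≥ 7635: ⌈7635/1176⌉ × 1176 = 7 × 1176 = 8232.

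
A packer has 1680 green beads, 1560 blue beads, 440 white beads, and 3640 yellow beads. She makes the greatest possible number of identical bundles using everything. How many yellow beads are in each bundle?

Number of bundles = gcd(1680, 1560, 440, 3640).
1680 = 2^4 × 3 × 5 × 7
1560 = 2^3 × 3 × 5 × 13
440 = 2^3 × 5 × 11
3640 = 2^3 × 5 × 7 × 13
gcd(1680, 1560, 440, 3640) = 2^3 × 5 = 40.
yellow beads per bundle = 3640 / 40 = 91.

91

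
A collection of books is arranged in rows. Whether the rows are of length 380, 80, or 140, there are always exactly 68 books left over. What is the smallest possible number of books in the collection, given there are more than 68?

N − 68 must be a common multiple of 380, 80, and 140.
380 = 2^2 × 5 × 19
80 = 2^4 × 5
140 = 2^2 × 5 × 7
LCM(380, 80, 140) = 2^4 × 5 × 7 × 19 = 10640.
Smallest N > 68 is LCM + 68 = 10640 + 68 = 10708.

10708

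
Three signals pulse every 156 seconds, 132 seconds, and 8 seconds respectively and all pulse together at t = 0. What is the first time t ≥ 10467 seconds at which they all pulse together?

Joint pulses occur at multiples of LCM(156, 132, 8).
156 = 2^2 × 3 × 13
132 = 2^2 × 3 × 11
8 = 2^3
LCM(156, 132, 8) = 2^3 × 3 × 11 × 13 = 3432.
Smallest multiple of 3432 that is ≥ 10467: ⌈10467/3432⌉ × 3432 = 4 × 3432 = 13728.

13728 seconds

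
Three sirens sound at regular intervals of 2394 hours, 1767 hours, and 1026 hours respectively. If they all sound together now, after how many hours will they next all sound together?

222642 hours

They coincide at every common multiple of the periods; the first is the LCM.
2394 = 2 × 3^2 × 7 × 19
1767 = 3 × 19 × 31
1026 = 2 × 3^3 × 19
LCM(2394, 1767, 1026) = 2 × 3^3 × 7 × 19 × 31 = 222642.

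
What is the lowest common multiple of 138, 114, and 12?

5244

138 = 2 × 3 × 23
114 = 2 × 3 × 19
12 = 2^2 × 3
LCM(138, 114, 12) = 2^2 × 3 × 19 × 23 = 5244.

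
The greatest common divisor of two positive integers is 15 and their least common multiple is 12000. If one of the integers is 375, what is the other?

For two integers, gcd × lcm = product, so the other is (15 × 12000) / 375 = 180000 / 375 = 480.

480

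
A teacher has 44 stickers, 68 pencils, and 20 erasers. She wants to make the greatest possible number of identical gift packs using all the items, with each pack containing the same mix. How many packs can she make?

4 packs

The pack count must divide each quantity, so the greatest is gcd(44, 68, 20).
44 = 2^2 × 11
68 = 2^2 × 17
20 = 2^2 × 5
gcd(44, 68, 20) = 2^2 = 4.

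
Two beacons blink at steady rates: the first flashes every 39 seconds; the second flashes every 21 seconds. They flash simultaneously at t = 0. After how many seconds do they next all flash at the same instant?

273 seconds

The first simultaneous occurrence is after LCM of the individual periods.
39 = 3 × 13
21 = 3 × 7
LCM(39, 21) = 3 × 7 × 13 = 273.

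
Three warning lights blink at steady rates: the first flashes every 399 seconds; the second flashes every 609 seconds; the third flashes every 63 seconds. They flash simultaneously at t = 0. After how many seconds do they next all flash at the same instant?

We need the least common multiple of the intervals.
399 = 3 × 7 × 19
609 = 3 × 7 × 29
63 = 3^2 × 7
LCM(399, 609, 63) = 3^2 × 7 × 19 × 29 = 34713.

34713 seconds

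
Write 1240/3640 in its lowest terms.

31/91

1240 = 2^3 × 5 × 31
3640 = 2^3 × 5 × 7 × 13
gcd(1240, 3640) = 2^3 × 5 = 40.
Divide numerator and denominator by 40: 1240/3640 = 31/91.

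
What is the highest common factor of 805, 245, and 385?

35

805 = 5 × 7 × 23
245 = 5 × 7^2
385 = 5 × 7 × 11
gcd(805, 245, 385) = 5 × 7 = 35.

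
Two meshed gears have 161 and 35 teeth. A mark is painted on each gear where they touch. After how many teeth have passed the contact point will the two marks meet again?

805 teeth

The first simultaneous occurrence is after LCM of the individual periods.
161 = 7 × 23
35 = 5 × 7
LCM(161, 35) = 5 × 7 × 23 = 805.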